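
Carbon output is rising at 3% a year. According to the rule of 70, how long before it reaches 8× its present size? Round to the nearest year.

At 3% it doubles every 70/3 ≈ 23.33 years.
8 = 2^3, so 3 doublings → 70 years.

about 70 years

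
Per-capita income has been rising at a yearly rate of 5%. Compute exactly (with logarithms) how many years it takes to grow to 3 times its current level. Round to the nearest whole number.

23 years

t = ln(3) / ln(1 + 0.05) = 1.0986 / 0.048790 ≈ 22.52.
≈ 23 years.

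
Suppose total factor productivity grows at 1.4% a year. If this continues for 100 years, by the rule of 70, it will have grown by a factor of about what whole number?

70/1.4 ≈ 50.00 years per doubling.
100 years fits 2 doublings: 2^2 = 4.

approximately 4 times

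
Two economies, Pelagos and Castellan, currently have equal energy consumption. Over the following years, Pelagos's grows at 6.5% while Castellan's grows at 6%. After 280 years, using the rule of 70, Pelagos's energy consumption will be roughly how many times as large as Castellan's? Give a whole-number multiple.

about 4 times

Pelagos pulls ahead at 0.5 pp per year, so the ratio doubles every 70/0.5 ≈ 140.00 years.
In 280 years that's 2.00 doublings: 2^2.00 ≈ 4.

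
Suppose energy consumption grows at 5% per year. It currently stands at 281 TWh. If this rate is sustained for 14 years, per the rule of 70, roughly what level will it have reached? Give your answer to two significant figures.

≈ 560 TWh

It doubles every 70/5 ≈ 14.00 years, so 14 years is 1.00 doublings.
2^1.00 ≈ 2.00; 281 × 2.00 ≈ 560 TWh.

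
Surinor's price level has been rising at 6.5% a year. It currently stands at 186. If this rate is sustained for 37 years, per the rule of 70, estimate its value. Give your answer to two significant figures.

It doubles every 70/6.5 ≈ 10.77 years, so 37 years is 3.44 doublings.
2^3.44 ≈ 10.85; 186 × 10.85 ≈ 2000.

roughly 2000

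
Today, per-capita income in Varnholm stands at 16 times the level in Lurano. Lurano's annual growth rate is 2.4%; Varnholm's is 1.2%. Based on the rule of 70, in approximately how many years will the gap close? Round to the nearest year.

about 233 years

What matters is the difference: 1.2 pp.
Rule of 70 on the gap: the ratio halves every 70/1.2 ≈ 58.33 years.
A 16 times gap closes after 4 halvings: 4 × 58.33 ≈ 233 years.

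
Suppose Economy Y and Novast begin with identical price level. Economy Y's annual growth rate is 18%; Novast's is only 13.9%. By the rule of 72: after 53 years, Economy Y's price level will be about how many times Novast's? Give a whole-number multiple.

8 times

Only the 4.1-point difference matters.
72/4.1 ≈ 17.56 years per doubling of the ratio; 53 years gives 3.02 doublings, so ≈ 8×.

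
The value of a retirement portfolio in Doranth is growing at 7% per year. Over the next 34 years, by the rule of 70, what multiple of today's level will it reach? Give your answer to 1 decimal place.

Doubling time ≈ 70/7 = 10.00 years.
34 years / 10.00 ≈ 3.40 doublings → factor 2^3.40 ≈ 10.6.

roughly 10.6 times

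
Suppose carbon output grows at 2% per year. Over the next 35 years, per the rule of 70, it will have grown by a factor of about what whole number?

2 times

At 2% one doubling takes ≈ 35.00 years; 35 years is 1 of them, so ×2.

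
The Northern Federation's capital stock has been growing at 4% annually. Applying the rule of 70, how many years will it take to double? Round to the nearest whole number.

70/4 ≈ 17.50, so it doubles roughly every 18 years.

approximately 18 years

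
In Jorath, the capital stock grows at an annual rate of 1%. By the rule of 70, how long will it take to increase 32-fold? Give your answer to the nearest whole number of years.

about 350 years

One doubling takes 70/1 = 70.00 years.
32× is 5 doublings, so 5 × 70.00 ≈ 350 years.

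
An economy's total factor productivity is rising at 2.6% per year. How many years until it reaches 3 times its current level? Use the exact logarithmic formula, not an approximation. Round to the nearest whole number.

t = ln(3) / ln(1 + 0.026) = 1.0986 / 0.025668 ≈ 42.80.
≈ 43 years.

43 years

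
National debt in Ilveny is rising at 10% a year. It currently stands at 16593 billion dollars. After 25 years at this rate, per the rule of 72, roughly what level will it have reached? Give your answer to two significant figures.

It doubles every 72/10 ≈ 7.20 years, so 25 years is 3.47 doublings.
2^3.47 ≈ 11.08; 16593 × 11.08 ≈ 180000 billion dollars.

roughly 180000 billion dollars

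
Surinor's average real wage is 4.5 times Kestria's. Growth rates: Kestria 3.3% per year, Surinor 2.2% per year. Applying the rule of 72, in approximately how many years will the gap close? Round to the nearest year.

What matters is the difference: 1.1 pp.
Rule of 72 on the gap: the ratio halves every 72/1.1 ≈ 65.45 years.
A 4.5 times gap takes log₂(4.5) ≈ 2.17 halvings to close: 2.17 × 65.45 ≈ 142 years.

142 years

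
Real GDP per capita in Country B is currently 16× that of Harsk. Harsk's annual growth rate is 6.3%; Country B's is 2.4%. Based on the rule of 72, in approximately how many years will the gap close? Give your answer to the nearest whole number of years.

about 74 years

What matters is the difference: 3.9 pp.
Rule of 72 on the gap: the ratio halves every 72/3.9 ≈ 18.46 years.
A 16× gap closes after 4 halvings: 4 × 18.46 ≈ 74 years.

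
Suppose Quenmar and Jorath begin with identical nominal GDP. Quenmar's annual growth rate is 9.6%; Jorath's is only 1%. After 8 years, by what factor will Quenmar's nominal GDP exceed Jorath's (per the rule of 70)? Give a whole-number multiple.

≈ 2 times

Quenmar pulls ahead at 8.6 pp per year, so the ratio doubles every 70/8.6 ≈ 8.14 years.
In 8 years that's 0.98 doublings: 2^0.98 ≈ 2.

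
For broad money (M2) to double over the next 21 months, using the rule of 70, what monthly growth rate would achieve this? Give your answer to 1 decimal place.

around 3.3% per month

70 / 21 ≈ 3.33, so about 3.3% per month.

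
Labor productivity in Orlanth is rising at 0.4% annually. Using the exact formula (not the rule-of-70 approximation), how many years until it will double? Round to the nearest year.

t = ln(2) / ln(1 + 0.004) = 0.6931 / 0.003992 ≈ 173.62.
≈ 174 years.

174 years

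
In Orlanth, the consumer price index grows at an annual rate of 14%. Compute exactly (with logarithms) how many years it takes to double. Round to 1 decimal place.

t = ln(2) / ln(1 + 0.14) = 0.6931 / 0.131028 ≈ 5.29.

5.3 years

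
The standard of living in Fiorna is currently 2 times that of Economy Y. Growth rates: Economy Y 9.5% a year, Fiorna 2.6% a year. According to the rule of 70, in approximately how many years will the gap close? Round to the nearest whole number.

10 years

What matters is the difference: 6.9 pp.
Rule of 70 on the gap: the ratio halves every 70/6.9 ≈ 10.14 years.
A 2 times gap closes after 1 halving: 1 × 10.14 ≈ 10 years.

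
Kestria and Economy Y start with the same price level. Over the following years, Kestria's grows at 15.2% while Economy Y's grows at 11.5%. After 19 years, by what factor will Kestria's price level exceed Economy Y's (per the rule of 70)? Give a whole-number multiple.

Rate gap = 15.2% − 11.5% = 3.7 points.
The ratio doubles every 70/3.7 ≈ 18.92 years.
19/18.92 ≈ 1.00 doublings → ratio ≈ 2^1.00 ≈ 2.

roughly 2 times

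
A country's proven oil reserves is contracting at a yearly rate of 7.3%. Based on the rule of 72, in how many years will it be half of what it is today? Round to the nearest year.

Falling at 7.3%, it halves about every 72/7.3 = 9.86 years.

10 years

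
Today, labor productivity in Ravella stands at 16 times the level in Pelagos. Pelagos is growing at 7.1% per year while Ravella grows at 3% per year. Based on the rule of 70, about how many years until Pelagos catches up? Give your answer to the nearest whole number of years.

What matters is the difference: 4.1 pp.
Rule of 70 on the gap: the ratio halves every 70/4.1 ≈ 17.07 years.
A 16 times gap closes after 4 halvings: 4 × 17.07 ≈ 68 years.

≈ 68 years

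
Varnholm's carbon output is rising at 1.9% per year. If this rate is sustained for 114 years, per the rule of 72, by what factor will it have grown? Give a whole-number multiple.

around 8 times

At 1.9% one doubling takes ≈ 37.89 years; 114 years is 3 of them, so ×8.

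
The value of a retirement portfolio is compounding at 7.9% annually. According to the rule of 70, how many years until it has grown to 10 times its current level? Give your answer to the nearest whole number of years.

One doubling takes 70/7.9 = 8.86 years.
10× is log₂ 10 ≈ 3.32 doublings, so ≈ 3.32 × 8.86 = 29 years.

29 years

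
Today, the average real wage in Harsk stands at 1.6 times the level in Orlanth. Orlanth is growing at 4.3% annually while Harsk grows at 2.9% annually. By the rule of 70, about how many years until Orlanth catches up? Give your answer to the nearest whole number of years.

approximately 34 years

Orlanth gains on Harsk at 4.3% − 2.9% = 1.4 points a year.
At that relative rate the gap halves every 70/1.4 ≈ 50.00 years.
A 1.6 times gap takes log₂(1.6) ≈ 0.68 halvings to close: 0.68 × 50.00 ≈ 34 years.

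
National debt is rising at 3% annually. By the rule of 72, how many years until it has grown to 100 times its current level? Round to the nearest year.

At 3% it doubles every 72/3 ≈ 24.00 years.
Reaching 100× takes log₂(100) ≈ 6.64 doublings.
6.64 × 24.00 ≈ 159 years.

approximately 159 years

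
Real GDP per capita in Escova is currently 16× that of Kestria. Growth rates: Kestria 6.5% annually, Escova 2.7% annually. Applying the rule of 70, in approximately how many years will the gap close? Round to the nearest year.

around 74 years

The growth-rate gap is 6.5% − 2.7% = 3.8 percentage points.
So the ratio between them halves every 70/3.8 ≈ 18.42 years.
A 16× gap closes after 4 halvings: 4 × 18.42 ≈ 74 years.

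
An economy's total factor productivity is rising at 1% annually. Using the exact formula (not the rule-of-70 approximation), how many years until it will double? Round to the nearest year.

t = ln(2) / ln(1 + 0.01) = 0.6931 / 0.009950 ≈ 69.66.
≈ 70 years.

70 years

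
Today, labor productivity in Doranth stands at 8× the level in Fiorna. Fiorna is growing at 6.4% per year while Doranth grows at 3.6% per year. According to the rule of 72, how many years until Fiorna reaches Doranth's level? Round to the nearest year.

What matters is the difference: 2.8 pp.
Rule of 72 on the gap: the ratio halves every 72/2.8 ≈ 25.71 years.
An 8× gap closes after 3 halvings: 3 × 25.71 ≈ 77 years.

77 years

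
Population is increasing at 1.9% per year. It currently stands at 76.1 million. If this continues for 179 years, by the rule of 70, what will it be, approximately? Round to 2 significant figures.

It doubles every 70/1.9 ≈ 36.84 years, so 179 years is 4.86 doublings.
2^4.86 ≈ 29.04; 76.1 × 29.04 ≈ 2200 million.

2200 million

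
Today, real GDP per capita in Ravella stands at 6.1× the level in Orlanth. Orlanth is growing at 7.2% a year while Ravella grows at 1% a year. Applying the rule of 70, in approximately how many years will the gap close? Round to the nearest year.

Orlanth gains on Ravella at 7.2% − 1% = 6.2 points a year.
At that relative rate the gap halves every 70/6.2 ≈ 11.29 years.
A 6.1× gap takes log₂(6.1) ≈ 2.61 halvings to close: 2.61 × 11.29 ≈ 29 years.

29 years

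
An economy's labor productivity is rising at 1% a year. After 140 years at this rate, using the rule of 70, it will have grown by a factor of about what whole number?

approximately 4 times

70/1 ≈ 70.00 years per doubling.
140 years fits 2 doublings: 2^2 = 4.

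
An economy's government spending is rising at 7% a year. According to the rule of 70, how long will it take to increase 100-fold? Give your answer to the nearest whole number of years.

about 66 years

Doubling time ≈ 70/7 = 10.00 years.
Reaching 100× takes log₂(100) ≈ 6.64 doublings.
6.64 × 10.00 ≈ 66 years.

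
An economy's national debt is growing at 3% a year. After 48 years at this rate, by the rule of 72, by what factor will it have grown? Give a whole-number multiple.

4 times

At 3% one doubling takes ≈ 24.00 years; 48 years is 2 of them, so ×4.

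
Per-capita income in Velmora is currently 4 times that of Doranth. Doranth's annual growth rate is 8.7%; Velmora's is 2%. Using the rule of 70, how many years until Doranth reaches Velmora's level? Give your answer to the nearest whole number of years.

around 21 years

The growth-rate gap is 8.7% − 2% = 6.7 percentage points.
So the ratio between them halves every 70/6.7 ≈ 10.45 years.
A 4 times gap closes after 2 halvings: 2 × 10.45 ≈ 21 years.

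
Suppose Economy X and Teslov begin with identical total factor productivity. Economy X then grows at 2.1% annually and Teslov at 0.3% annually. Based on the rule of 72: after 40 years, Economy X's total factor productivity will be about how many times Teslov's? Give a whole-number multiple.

around 2 times

Only the 1.8-point difference matters.
72/1.8 ≈ 40.00 years per doubling of the ratio; 40 years gives 1.00 doublings, so ≈ 2×.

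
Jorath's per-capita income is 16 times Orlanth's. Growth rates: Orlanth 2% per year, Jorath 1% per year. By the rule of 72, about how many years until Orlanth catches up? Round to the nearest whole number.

The growth-rate gap is 2% − 1% = 1 percentage point.
So the ratio between them halves every 72/1 ≈ 72.00 years.
A 16 times gap closes after 4 halvings: 4 × 72.00 ≈ 288 years.

≈ 288 years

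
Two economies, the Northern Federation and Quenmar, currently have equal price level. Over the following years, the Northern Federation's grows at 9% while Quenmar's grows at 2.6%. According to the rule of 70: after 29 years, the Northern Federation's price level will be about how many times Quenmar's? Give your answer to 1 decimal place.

Only the 6.4-point difference matters.
70/6.4 ≈ 10.94 years per doubling of the ratio; 29 years gives 2.65 doublings, so ≈ 6.3×.

≈ 6.3 times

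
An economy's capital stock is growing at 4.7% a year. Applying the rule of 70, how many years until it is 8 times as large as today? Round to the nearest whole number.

One doubling takes 70/4.7 = 14.89 years.
8 = 2^3, so 3 doublings → 45 years.

about 45 years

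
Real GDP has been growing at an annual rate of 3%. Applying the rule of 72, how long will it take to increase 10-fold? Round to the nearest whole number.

≈ 80 years

One doubling takes 72/3 = 24.00 years.
10× is log₂ 10 ≈ 3.32 doublings, so ≈ 3.32 × 24.00 = 80 years.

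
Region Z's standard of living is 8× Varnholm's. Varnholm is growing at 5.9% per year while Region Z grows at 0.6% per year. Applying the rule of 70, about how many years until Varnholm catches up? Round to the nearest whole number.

What matters is the difference: 5.3 pp.
Rule of 70 on the gap: the ratio halves every 70/5.3 ≈ 13.21 years.
An 8× gap closes after 3 halvings: 3 × 13.21 ≈ 40 years.

40 years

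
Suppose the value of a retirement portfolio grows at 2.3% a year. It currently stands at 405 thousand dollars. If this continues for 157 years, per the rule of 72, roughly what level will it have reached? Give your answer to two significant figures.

Doubling time ≈ 72/2.3 = 31.30 years.
157 years is 157/31.30 ≈ 5.02 doublings, a factor of 2^5.02 ≈ 32.45.
405 × 32.45 ≈ 13000 thousand dollars.

around 13000 thousand dollars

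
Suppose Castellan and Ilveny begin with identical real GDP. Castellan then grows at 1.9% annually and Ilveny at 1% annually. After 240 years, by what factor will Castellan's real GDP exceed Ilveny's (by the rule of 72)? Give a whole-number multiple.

Castellan pulls ahead at 0.9 pp per year, so the ratio doubles every 72/0.9 ≈ 80.00 years.
In 240 years that's 3.00 doublings: 2^3.00 ≈ 8.

around 8 times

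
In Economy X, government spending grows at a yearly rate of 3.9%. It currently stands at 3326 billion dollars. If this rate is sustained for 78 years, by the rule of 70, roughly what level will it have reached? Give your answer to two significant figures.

It doubles every 70/3.9 ≈ 17.95 years, so 78 years is 4.35 doublings.
2^4.35 ≈ 20.39; 3326 × 20.39 ≈ 68000 billion dollars.

about 68000 billion dollars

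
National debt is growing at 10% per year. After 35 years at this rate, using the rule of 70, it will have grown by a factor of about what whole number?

At 10% one doubling takes ≈ 7.00 years; 35 years is 5 of them, so ×32.

approximately 32 times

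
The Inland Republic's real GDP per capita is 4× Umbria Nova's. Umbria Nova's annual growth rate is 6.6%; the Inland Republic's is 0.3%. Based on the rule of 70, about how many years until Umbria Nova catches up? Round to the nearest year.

What matters is the difference: 6.3 pp.
Rule of 70 on the gap: the ratio halves every 70/6.3 ≈ 11.11 years.
A 4× gap closes after 2 halvings: 2 × 11.11 ≈ 22 years.

roughly 22 years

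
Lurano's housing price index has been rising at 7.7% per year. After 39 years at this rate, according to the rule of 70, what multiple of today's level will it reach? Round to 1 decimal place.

Doubling time ≈ 70/7.7 = 9.09 years.
39 years / 9.09 ≈ 4.29 doublings → factor 2^4.29 ≈ 19.6.

around 19.6 times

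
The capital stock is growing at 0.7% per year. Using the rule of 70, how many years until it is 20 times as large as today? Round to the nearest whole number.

432 years

Doubling time ≈ 70/0.7 = 100.00 years.
20× is log₂ 20 ≈ 4.32 doublings, so ≈ 4.32 × 100.00 = 432 years.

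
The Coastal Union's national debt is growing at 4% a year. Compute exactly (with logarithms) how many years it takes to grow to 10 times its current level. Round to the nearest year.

59 years

t = ln(10) / ln(1 + 0.04) = 2.3026 / 0.039221 ≈ 58.71.
≈ 59 years.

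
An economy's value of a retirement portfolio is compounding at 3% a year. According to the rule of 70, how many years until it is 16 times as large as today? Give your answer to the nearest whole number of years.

One doubling takes 70/3 = 23.33 years.
Getting to 16× needs 4 doublings: 4 × 23.33 ≈ 93 years.

approximately 93 years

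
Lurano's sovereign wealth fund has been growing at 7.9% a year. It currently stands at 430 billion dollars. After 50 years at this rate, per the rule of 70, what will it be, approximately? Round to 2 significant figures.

It doubles every 70/7.9 ≈ 8.86 years, so 50 years is 5.64 doublings.
2^5.64 ≈ 49.87; 430 × 49.87 ≈ 21000 billion dollars.

approximately 21000 billion dollars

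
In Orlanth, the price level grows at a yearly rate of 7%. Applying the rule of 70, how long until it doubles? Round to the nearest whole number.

around 10 years

Doubling time ≈ 70 / 7 = 10.00 years.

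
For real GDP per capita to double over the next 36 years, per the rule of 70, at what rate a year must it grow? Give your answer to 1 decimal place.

roughly 1.9% a year

70 / 36 ≈ 1.94, so about 1.9% a year.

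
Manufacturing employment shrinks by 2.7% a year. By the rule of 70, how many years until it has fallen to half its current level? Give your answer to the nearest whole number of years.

Halving time ≈ 70 / 2.7 = 25.93 → 26 years.

approximately 26 years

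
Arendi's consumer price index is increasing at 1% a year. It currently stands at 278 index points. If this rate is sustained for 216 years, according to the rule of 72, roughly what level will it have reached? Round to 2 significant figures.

≈ 2200 index points

Doubling time ≈ 72/1 = 72.00 years.
216 years is 216/72.00 ≈ 3.00 doublings, a factor of 2^3.00 ≈ 8.00.
278 × 8.00 ≈ 2200 index points.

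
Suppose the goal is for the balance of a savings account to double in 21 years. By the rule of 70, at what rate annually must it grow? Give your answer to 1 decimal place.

about 3.3% annually

70 / 21 ≈ 3.33, so about 3.3% annually.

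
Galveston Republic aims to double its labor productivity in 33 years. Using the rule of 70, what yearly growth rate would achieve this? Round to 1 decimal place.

around 2.1% per year

70 / 33 ≈ 2.12, so about 2.1% per year.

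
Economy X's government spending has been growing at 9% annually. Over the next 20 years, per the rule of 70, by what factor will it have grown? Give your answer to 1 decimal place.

Doubles every ≈ 7.78 years (70/9).
20 years is 2.57 doublings; 2^2.57 ≈ 5.9×.

5.9 times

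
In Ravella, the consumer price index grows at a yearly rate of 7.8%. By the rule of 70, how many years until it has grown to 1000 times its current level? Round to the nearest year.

At 7.8% it doubles every 70/7.8 ≈ 8.97 years.
Reaching 1000× takes log₂(1000) ≈ 9.97 doublings.
9.97 × 8.97 ≈ 89 years.

approximately 89 years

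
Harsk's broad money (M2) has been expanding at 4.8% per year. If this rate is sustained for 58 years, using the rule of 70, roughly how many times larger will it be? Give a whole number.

roughly 16 times

70/4.8 ≈ 14.58 years per doubling.
58 years fits 4 doublings: 2^4 = 16.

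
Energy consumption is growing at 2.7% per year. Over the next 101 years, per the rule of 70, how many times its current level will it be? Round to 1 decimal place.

Doubling time ≈ 70/2.7 = 25.93 years.
101 years / 25.93 ≈ 3.90 doublings → factor 2^3.90 ≈ 14.9.

roughly 14.9 times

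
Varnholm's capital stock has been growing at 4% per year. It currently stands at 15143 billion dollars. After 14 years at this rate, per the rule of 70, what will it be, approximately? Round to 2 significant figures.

Doubling time ≈ 70/4 = 17.50 years.
14 years is 14/17.50 ≈ 0.80 doublings, a factor of 2^0.80 ≈ 1.74.
15143 × 1.74 ≈ 26000 billion dollars.

about 26000 billion dollars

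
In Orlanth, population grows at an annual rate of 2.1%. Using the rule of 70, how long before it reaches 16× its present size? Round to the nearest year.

At 2.1% it doubles every 70/2.1 ≈ 33.33 years.
Getting to 16× needs 4 doublings: 4 × 33.33 ≈ 133 years.

roughly 133 years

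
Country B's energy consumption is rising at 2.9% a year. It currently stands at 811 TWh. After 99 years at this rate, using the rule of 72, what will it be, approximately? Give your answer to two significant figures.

about 13000 TWh

Doubling time ≈ 72/2.9 = 24.83 years.
99 years is 99/24.83 ≈ 3.99 doublings, a factor of 2^3.99 ≈ 15.89.
811 × 15.89 ≈ 13000 TWh.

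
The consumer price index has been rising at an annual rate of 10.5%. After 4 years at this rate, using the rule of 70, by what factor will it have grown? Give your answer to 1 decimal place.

Doubles every ≈ 6.67 years (70/10.5).
4 years is 0.60 doublings; 2^0.60 ≈ 1.5×.

≈ 1.5 times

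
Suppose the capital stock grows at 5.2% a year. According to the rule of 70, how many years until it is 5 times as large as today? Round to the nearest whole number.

At 5.2% it doubles every 70/5.2 ≈ 13.46 years.
Reaching 5× takes log₂(5) ≈ 2.32 doublings.
2.32 × 13.46 ≈ 31 years.

about 31 years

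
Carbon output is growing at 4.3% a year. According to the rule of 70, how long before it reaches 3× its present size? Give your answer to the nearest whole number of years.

around 26 years

One doubling takes 70/4.3 = 16.28 years.
Reaching 3× takes log₂(3) ≈ 1.58 doublings.
1.58 × 16.28 ≈ 26 years.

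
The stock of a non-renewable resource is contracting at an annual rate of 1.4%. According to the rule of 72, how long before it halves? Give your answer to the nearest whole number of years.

Halving time ≈ 72 / 1.4 = 51.43 → 51 years.

51 years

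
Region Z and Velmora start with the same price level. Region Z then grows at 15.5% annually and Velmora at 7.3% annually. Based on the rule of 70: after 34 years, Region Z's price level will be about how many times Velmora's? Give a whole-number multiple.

roughly 16 times

Only the 8.2-point difference matters.
70/8.2 ≈ 8.54 years per doubling of the ratio; 34 years gives 3.98 doublings, so ≈ 16×.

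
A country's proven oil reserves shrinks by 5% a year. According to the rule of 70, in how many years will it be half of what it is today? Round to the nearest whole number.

Halving time ≈ 70 / 5 = 14.00 → 14 years.

roughly 14 years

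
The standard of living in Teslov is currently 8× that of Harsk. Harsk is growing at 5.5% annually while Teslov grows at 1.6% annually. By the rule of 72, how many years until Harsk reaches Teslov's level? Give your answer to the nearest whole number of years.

The growth-rate gap is 5.5% − 1.6% = 3.9 percentage points.
So the ratio between them halves every 72/3.9 ≈ 18.46 years.
An 8× gap closes after 3 halvings: 3 × 18.46 ≈ 55 years.

55 years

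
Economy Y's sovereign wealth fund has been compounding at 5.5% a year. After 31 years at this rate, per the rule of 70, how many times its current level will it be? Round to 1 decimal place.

Doubles every ≈ 12.73 years (70/5.5).
31 years is 2.44 doublings; 2^2.44 ≈ 5.4×.

≈ 5.4 times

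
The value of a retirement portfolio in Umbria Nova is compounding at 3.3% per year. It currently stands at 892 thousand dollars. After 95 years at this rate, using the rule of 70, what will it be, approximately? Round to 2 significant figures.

roughly 20000 thousand dollars

It doubles every 70/3.3 ≈ 21.21 years, so 95 years is 4.48 doublings.
2^4.48 ≈ 22.32; 892 × 22.32 ≈ 20000 thousand dollars.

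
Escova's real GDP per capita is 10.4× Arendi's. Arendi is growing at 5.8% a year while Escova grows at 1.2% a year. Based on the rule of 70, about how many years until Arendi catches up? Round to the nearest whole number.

The growth-rate gap is 5.8% − 1.2% = 4.6 percentage points.
So the ratio between them halves every 70/4.6 ≈ 15.22 years.
A 10.4× gap takes log₂(10.4) ≈ 3.38 halvings to close: 3.38 × 15.22 ≈ 51 years.

around 51 years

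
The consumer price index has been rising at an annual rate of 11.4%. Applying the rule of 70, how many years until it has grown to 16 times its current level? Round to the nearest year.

25 years

Doubling time ≈ 70/11.4 = 6.14 years.
16 = 2^4, so 4 doublings → 25 years.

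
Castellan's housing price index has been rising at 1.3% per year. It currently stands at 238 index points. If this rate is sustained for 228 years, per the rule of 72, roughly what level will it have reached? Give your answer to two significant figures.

≈ 4100 index points

It doubles every 72/1.3 ≈ 55.38 years, so 228 years is 4.12 doublings.
2^4.12 ≈ 17.39; 238 × 17.39 ≈ 4100 index points.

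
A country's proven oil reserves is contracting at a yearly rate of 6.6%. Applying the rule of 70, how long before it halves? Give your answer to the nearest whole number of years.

≈ 11 years

The rule works in reverse for decay: 70/6.6 ≈ 10.61 years to halve.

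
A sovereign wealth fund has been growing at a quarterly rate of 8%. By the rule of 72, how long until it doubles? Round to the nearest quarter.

At 8%, doubling takes about 72/8 = 9.00 quarters.

around 9 quarters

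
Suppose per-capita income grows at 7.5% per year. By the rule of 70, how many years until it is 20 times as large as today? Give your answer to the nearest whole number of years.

≈ 40 years

One doubling takes 70/7.5 = 9.33 years.
Reaching 20× takes log₂(20) ≈ 4.32 doublings.
4.32 × 9.33 ≈ 40 years.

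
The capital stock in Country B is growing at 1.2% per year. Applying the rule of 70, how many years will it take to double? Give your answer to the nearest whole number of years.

≈ 58 years

70/1.2 ≈ 58.33, so it doubles roughly every 58 years.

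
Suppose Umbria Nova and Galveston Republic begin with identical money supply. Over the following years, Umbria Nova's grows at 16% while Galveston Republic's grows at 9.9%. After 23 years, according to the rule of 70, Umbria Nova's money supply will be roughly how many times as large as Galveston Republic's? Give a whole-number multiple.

Rate gap = 16% − 9.9% = 6.1 points.
The ratio doubles every 70/6.1 ≈ 11.48 years.
23/11.48 ≈ 2.00 doublings → ratio ≈ 2^2.00 ≈ 4.

approximately 4 times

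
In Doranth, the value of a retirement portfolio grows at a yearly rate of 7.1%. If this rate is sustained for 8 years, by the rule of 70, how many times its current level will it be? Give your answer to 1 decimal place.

roughly 1.8 times

Doubling time ≈ 70/7.1 = 9.86 years.
8 years / 9.86 ≈ 0.81 doublings → factor 2^0.81 ≈ 1.8.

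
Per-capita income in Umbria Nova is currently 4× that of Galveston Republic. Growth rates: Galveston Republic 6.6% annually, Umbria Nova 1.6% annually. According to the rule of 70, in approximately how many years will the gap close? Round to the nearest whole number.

approximately 28 years

The growth-rate gap is 6.6% − 1.6% = 5 percentage points.
So the ratio between them halves every 70/5 ≈ 14.00 years.
A 4× gap closes after 2 halvings: 2 × 14.00 ≈ 28 years.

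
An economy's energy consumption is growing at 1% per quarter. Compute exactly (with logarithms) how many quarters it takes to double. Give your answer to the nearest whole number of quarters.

t = ln(2) / ln(1 + 0.01) = 0.6931 / 0.009950 ≈ 69.66.
≈ 70 quarters.

70 quarters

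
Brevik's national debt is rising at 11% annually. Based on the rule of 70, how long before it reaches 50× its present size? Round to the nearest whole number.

36 years

Doubling time ≈ 70/11 = 6.36 years.
50× is log₂ 50 ≈ 5.64 doublings, so ≈ 5.64 × 6.36 = 36 years.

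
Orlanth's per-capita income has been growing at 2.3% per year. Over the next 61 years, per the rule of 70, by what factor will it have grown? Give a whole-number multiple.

roughly 4 times

70/2.3 ≈ 30.43 years per doubling.
61 years fits 2 doublings: 2^2 = 4.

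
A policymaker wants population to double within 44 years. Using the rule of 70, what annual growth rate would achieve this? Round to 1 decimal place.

70 / 44 ≈ 1.59, so about 1.6% a year.

roughly 1.6%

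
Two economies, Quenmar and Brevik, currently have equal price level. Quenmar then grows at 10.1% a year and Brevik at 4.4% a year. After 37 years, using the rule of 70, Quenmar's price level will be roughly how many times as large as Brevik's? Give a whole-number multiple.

Rate gap = 10.1% − 4.4% = 5.7 points.
The ratio doubles every 70/5.7 ≈ 12.28 years.
37/12.28 ≈ 3.01 doublings → ratio ≈ 2^3.01 ≈ 8.

≈ 8 times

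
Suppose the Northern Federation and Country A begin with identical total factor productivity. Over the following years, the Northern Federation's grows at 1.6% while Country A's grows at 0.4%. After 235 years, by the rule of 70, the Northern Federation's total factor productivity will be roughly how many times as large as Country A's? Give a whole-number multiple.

approximately 16 times

Rate gap = 1.6% − 0.4% = 1.2 points.
The ratio doubles every 70/1.2 ≈ 58.33 years.
235/58.33 ≈ 4.03 doublings → ratio ≈ 2^4.03 ≈ 16.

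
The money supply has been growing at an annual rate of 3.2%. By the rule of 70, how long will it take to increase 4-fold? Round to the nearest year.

approximately 44 years

One doubling takes 70/3.2 = 21.88 years.
4× is 2 doublings, so 2 × 21.88 ≈ 44 years.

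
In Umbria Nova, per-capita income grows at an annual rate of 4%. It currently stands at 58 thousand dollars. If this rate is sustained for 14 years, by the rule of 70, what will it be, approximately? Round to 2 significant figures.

It doubles every 70/4 ≈ 17.50 years, so 14 years is 0.80 doublings.
2^0.80 ≈ 1.74; 58 × 1.74 ≈ 100 thousand dollars.

approximately 100 thousand dollars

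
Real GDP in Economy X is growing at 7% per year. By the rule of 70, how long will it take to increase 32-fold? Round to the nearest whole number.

At 7% it doubles every 70/7 ≈ 10.00 years.
Getting to 32× needs 5 doublings: 5 × 10.00 ≈ 50 years.

approximately 50 years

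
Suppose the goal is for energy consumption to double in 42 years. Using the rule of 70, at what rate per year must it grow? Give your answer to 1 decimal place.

70 / 42 ≈ 1.67, so about 1.7% per year.

about 1.7%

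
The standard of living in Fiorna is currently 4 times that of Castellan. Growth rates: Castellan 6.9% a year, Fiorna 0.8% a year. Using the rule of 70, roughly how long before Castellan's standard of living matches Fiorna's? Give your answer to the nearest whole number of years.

Castellan gains on Fiorna at 6.9% − 0.8% = 6.1 points a year.
At that relative rate the gap halves every 70/6.1 ≈ 11.48 years.
A 4 times gap closes after 2 halvings: 2 × 11.48 ≈ 23 years.

about 23 years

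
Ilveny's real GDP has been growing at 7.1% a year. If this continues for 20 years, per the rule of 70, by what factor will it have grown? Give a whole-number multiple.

At 7.1% one doubling takes ≈ 9.86 years; 20 years is 2 of them, so ×4.

≈ 4 times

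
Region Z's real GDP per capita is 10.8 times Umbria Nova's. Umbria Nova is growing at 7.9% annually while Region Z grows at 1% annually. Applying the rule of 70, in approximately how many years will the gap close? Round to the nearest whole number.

around 35 years

The growth-rate gap is 7.9% − 1% = 6.9 percentage points.
So the ratio between them halves every 70/6.9 ≈ 10.14 years.
A 10.8 times gap takes log₂(10.8) ≈ 3.43 halvings to close: 3.43 × 10.14 ≈ 35 years.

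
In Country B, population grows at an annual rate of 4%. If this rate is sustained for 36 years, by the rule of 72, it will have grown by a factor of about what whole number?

approximately 4 times

Doubling time ≈ 72/4 = 18.00 years.
36/18.00 ≈ 2 doublings, so about 2^2 = 4×.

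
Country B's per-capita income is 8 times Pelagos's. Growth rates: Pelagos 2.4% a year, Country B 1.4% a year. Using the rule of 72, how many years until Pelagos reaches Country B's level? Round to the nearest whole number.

roughly 216 years

The growth-rate gap is 2.4% − 1.4% = 1 percentage point.
So the ratio between them halves every 72/1 ≈ 72.00 years.
An 8 times gap closes after 3 halvings: 3 × 72.00 ≈ 216 years.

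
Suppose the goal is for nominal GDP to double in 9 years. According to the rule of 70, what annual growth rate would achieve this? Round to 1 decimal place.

70 / 9 ≈ 7.78, so about 7.8% annually.

approximately 7.8%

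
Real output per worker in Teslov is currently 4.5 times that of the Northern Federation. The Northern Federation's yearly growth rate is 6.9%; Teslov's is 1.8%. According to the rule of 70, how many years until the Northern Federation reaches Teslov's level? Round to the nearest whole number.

approximately 30 years

What matters is the difference: 5.1 pp.
Rule of 70 on the gap: the ratio halves every 70/5.1 ≈ 13.73 years.
A 4.5 times gap takes log₂(4.5) ≈ 2.17 halvings to close: 2.17 × 13.73 ≈ 30 years.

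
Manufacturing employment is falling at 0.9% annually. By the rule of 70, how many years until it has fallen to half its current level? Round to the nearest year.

Falling at 0.9%, it halves about every 70/0.9 = 77.78 years.

78 years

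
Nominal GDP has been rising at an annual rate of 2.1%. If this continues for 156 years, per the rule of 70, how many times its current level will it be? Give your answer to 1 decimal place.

around 25.6 times

Doubling time ≈ 70/2.1 = 33.33 years.
156 years / 33.33 ≈ 4.68 doublings → factor 2^4.68 ≈ 25.6.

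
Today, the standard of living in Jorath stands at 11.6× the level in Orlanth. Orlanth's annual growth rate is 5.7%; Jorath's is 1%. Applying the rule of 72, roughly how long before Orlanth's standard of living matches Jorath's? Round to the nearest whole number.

≈ 54 years

The growth-rate gap is 5.7% − 1% = 4.7 percentage points.
So the ratio between them halves every 72/4.7 ≈ 15.32 years.
An 11.6× gap takes log₂(11.6) ≈ 3.54 halvings to close: 3.54 × 15.32 ≈ 54 years.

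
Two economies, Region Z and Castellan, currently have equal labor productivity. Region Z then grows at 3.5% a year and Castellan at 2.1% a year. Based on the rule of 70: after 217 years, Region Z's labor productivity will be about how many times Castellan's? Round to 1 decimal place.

20.3 times

Rate gap = 3.5% − 2.1% = 1.4 points.
The ratio doubles every 70/1.4 ≈ 50.00 years.
217/50.00 ≈ 4.34 doublings → ratio ≈ 2^4.34 ≈ 20.3.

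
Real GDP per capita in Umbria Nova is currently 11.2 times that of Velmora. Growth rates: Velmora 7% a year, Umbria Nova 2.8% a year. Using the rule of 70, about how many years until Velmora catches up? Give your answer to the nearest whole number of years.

Velmora gains on Umbria Nova at 7% − 2.8% = 4.2 points a year.
At that relative rate the gap halves every 70/4.2 ≈ 16.67 years.
An 11.2 times gap takes log₂(11.2) ≈ 3.49 halvings to close: 3.49 × 16.67 ≈ 58 years.

approximately 58 years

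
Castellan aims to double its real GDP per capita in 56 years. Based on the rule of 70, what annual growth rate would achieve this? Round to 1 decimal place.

about 1.3%

70 / 56 ≈ 1.25, so about 1.3% a year.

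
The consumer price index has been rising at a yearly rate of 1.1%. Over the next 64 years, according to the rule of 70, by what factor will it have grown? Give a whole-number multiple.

≈ 2 times

70/1.1 ≈ 63.64 years per doubling.
64 years fits 1 doubling: 2^1 = 2.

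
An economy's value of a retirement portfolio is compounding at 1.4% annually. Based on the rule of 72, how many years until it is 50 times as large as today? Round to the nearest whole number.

Doubling time ≈ 72/1.4 = 51.43 years.
Reaching 50× takes log₂(50) ≈ 5.64 doublings.
5.64 × 51.43 ≈ 290 years.

about 290 years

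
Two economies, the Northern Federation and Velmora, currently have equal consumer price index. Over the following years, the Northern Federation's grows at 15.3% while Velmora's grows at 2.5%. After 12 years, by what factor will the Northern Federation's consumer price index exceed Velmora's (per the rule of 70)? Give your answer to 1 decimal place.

the Northern Federation pulls ahead at 12.8 pp per year, so the ratio doubles every 70/12.8 ≈ 5.47 years.
In 12 years that's 2.19 doublings: 2^2.19 ≈ 4.6.

4.6 times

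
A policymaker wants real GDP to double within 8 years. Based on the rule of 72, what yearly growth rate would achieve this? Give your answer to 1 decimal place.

72 / 8 ≈ 9.00, so about 9.0% per year.

9.0%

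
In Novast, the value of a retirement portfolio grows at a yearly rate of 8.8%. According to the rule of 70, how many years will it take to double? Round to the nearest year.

Doubling time ≈ 70 / 8.8 = 7.95 years.

roughly 8 years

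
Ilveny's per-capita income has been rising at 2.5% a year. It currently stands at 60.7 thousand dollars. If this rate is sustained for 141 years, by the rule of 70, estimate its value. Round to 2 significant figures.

It doubles every 70/2.5 ≈ 28.00 years, so 141 years is 5.04 doublings.
2^5.04 ≈ 32.90; 60.7 × 32.90 ≈ 2000 thousand dollars.

≈ 2000 thousand dollars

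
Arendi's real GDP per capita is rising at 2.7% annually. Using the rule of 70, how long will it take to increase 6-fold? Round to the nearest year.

about 67 years

Doubling time ≈ 70/2.7 = 25.93 years.
Reaching 6× takes log₂(6) ≈ 2.58 doublings.
2.58 × 25.93 ≈ 67 years.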